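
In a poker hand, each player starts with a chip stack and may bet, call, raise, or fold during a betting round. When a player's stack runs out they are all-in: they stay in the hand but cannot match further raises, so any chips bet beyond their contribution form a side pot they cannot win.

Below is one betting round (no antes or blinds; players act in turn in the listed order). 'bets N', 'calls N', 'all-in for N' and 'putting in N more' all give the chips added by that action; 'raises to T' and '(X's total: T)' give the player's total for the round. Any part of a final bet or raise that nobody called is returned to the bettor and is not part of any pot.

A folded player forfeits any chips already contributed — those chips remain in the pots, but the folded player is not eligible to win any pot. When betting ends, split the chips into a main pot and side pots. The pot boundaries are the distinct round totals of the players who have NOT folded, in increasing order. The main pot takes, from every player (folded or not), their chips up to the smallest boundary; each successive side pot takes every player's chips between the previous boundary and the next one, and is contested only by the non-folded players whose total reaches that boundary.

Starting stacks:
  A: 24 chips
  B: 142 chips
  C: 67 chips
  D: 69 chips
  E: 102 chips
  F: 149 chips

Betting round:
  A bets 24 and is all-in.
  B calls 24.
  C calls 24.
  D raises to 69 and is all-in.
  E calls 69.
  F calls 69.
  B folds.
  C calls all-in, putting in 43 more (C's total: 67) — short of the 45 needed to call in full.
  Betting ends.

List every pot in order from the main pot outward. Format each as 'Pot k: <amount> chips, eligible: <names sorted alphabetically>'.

Contributions: A=24, B=24, C=67, D=69, E=69, F=69
Folded: B
Pot levels (distinct totals of non-folded players): 24, 67, 69
Layer 1-24: 24 each from A, B, C, D, E, F = 24*6 = 144 chips; eligible A, C, D, E, F
Layer 25-67: 43 each from C, D, E, F = 43*4 = 172 chips; eligible C, D, E, F
Layer 68-69: 2 each from D, E, F = 2*3 = 6 chips; eligible D, E, F

Pot 1: 144 chips, eligible: A, C, D, E, F
Pot 2: 172 chips, eligible: C, D, E, F
Pot 3: 6 chips, eligible: D, E, F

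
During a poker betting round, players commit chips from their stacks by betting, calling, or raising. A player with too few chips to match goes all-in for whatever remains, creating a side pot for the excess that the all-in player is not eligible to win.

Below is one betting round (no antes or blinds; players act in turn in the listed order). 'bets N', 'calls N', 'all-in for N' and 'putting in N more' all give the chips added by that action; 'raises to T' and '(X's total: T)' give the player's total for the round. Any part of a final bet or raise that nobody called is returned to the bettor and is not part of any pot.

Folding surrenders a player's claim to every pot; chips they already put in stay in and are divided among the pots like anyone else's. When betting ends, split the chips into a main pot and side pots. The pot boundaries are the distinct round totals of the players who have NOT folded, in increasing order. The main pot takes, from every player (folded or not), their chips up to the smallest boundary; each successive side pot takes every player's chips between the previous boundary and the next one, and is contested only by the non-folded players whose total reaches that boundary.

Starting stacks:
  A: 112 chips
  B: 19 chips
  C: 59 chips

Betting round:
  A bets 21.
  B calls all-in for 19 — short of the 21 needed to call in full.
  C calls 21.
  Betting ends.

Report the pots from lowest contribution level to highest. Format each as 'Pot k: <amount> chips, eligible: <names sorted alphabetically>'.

Contributions: A=21, B=19, C=21
Pot levels (distinct totals of non-folded players): 19, 21
Layer 1-19: 19 each from A, B, C = 19*3 = 57 chips; eligible A, B, C
Layer 20-21: 2 each from A, C = 2*2 = 4 chips; eligible A, C

Pot 1: 57 chips, eligible: A, B, C
Pot 2: 4 chips, eligible: A, C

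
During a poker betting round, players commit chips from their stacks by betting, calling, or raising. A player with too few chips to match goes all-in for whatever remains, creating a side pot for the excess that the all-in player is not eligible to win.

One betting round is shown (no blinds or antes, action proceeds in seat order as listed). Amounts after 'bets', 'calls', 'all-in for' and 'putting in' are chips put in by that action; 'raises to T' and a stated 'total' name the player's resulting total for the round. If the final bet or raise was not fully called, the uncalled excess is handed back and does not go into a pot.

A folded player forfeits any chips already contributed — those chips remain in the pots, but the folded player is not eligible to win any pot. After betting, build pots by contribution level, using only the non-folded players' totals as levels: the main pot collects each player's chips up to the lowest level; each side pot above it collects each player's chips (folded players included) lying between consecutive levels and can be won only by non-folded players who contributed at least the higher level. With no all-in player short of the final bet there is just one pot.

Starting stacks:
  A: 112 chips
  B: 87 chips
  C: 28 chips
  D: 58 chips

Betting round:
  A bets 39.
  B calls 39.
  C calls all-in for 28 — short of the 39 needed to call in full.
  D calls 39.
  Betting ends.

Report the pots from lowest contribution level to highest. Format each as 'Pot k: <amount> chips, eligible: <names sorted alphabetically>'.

Pot 1: 112 chips, eligible: A, B, C, D
Pot 2: 33 chips, eligible: A, B, D

Derivation:
Contributions: A=39, B=39, C=28, D=39
Pot levels (distinct totals of non-folded players): 28, 39
Layer 1-28: 28 each from A, B, C, D = 28*4 = 112 chips; eligible A, B, C, D
Layer 29-39: 11 each from A, B, D = 11*3 = 33 chips; eligible A, B, D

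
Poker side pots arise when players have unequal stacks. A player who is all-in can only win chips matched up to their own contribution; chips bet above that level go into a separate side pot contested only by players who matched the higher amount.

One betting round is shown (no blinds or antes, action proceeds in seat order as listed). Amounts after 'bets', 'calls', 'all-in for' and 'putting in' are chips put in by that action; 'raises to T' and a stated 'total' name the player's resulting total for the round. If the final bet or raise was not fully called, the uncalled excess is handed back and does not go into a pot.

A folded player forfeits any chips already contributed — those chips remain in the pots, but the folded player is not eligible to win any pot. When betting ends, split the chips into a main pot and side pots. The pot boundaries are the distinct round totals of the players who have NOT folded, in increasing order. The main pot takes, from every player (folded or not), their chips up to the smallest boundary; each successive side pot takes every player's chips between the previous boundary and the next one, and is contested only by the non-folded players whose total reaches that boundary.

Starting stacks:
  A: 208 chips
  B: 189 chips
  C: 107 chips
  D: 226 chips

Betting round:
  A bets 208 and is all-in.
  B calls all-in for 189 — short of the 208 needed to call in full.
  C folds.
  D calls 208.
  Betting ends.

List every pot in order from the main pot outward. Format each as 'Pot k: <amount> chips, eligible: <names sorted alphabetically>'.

Contributions: A=208, B=189, D=208
Folded: C
Pot levels (distinct totals of non-folded players): 189, 208
Layer 1-189: 189 each from A, B, D = 189*3 = 567 chips; eligible A, B, D
Layer 190-208: 19 each from A, D = 19*2 = 38 chips; eligible A, D

Pot 1: 567 chips, eligible: A, B, D
Pot 2: 38 chips, eligible: A, D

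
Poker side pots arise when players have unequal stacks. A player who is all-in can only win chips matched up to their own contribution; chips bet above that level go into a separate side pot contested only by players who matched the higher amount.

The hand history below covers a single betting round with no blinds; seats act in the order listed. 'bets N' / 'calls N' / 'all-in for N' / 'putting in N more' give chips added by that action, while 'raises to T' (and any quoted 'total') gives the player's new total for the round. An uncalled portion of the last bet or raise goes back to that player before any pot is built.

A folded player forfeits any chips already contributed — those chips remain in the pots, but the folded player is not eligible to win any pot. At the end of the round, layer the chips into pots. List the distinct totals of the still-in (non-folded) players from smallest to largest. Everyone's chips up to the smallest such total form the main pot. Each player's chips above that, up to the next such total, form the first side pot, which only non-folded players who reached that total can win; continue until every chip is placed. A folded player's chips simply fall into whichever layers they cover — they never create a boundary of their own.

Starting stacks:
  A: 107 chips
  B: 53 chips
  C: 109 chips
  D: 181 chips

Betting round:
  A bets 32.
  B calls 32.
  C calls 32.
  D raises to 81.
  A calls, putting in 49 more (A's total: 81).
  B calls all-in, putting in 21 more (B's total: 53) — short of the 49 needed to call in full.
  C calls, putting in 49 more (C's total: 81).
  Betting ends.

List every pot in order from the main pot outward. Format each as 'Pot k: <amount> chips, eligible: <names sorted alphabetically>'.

Contributions: A=81, B=53, C=81, D=81
Pot levels (distinct totals of non-folded players): 53, 81
Layer 1-53: 53 each from A, B, C, D = 53*4 = 212 chips; eligible A, B, C, D
Layer 54-81: 28 each from A, C, D = 28*3 = 84 chips; eligible A, C, D

Pot 1: 212 chips, eligible: A, B, C, D
Pot 2: 84 chips, eligible: A, C, D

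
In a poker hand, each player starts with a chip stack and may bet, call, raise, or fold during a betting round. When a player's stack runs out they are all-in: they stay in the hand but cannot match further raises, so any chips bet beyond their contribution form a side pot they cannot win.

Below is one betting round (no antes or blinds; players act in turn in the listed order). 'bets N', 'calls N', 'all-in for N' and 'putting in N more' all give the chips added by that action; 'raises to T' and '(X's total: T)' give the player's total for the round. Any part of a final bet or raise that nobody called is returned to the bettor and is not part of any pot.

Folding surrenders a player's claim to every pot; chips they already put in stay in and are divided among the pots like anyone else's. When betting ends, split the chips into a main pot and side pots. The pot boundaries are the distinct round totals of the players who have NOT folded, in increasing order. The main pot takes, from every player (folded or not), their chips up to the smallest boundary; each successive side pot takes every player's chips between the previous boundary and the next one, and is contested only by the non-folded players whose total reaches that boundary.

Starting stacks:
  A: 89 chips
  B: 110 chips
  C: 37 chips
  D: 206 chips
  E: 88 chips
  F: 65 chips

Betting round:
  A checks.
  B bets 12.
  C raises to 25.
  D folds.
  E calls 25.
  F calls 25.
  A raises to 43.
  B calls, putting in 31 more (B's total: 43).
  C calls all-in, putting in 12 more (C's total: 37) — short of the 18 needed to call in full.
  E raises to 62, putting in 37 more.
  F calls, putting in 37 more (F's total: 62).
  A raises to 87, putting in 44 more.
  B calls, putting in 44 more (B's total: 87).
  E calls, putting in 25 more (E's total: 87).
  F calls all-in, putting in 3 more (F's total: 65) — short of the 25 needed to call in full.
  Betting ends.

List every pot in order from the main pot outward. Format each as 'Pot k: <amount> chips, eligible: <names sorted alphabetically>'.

Pot 1: 185 chips, eligible: A, B, C, E, F
Pot 2: 112 chips, eligible: A, B, E, F
Pot 3: 66 chips, eligible: A, B, E

Derivation:
Contributions: A=87, B=87, C=37, E=87, F=65
Folded: D
Pot levels (distinct totals of non-folded players): 37, 65, 87
Layer 1-37: 37 each from A, B, C, E, F = 37*5 = 185 chips; eligible A, B, C, E, F
Layer 38-65: 28 each from A, B, E, F = 28*4 = 112 chips; eligible A, B, E, F
Layer 66-87: 22 each from A, B, E = 22*3 = 66 chips; eligible A, B, E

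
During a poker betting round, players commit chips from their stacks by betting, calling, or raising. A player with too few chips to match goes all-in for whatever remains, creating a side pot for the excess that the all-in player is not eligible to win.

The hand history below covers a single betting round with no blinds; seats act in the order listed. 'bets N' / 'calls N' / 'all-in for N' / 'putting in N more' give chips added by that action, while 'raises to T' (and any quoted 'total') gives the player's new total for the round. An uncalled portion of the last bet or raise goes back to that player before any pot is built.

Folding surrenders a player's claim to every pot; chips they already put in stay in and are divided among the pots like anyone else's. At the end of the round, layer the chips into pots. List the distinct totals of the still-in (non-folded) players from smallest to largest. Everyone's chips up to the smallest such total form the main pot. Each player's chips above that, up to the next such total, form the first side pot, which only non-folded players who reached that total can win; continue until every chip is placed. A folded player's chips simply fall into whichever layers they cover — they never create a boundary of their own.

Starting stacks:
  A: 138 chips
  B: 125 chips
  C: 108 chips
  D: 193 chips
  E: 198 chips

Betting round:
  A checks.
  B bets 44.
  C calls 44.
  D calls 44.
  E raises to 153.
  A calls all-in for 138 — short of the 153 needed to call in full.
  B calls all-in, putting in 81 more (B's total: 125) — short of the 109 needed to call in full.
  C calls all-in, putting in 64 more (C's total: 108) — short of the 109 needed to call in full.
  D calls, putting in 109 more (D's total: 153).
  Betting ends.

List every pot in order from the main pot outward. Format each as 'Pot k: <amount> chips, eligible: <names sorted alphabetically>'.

Contributions: A=138, B=125, C=108, D=153, E=153
Pot levels (distinct totals of non-folded players): 108, 125, 138, 153
Layer 1-108: 108 each from A, B, C, D, E = 108*5 = 540 chips; eligible A, B, C, D, E
Layer 109-125: 17 each from A, B, D, E = 17*4 = 68 chips; eligible A, B, D, E
Layer 126-138: 13 each from A, D, E = 13*3 = 39 chips; eligible A, D, E
Layer 139-153: 15 each from D, E = 15*2 = 30 chips; eligible D, E

Pot 1: 540 chips, eligible: A, B, C, D, E
Pot 2: 68 chips, eligible: A, B, D, E
Pot 3: 39 chips, eligible: A, D, E
Pot 4: 30 chips, eligible: D, E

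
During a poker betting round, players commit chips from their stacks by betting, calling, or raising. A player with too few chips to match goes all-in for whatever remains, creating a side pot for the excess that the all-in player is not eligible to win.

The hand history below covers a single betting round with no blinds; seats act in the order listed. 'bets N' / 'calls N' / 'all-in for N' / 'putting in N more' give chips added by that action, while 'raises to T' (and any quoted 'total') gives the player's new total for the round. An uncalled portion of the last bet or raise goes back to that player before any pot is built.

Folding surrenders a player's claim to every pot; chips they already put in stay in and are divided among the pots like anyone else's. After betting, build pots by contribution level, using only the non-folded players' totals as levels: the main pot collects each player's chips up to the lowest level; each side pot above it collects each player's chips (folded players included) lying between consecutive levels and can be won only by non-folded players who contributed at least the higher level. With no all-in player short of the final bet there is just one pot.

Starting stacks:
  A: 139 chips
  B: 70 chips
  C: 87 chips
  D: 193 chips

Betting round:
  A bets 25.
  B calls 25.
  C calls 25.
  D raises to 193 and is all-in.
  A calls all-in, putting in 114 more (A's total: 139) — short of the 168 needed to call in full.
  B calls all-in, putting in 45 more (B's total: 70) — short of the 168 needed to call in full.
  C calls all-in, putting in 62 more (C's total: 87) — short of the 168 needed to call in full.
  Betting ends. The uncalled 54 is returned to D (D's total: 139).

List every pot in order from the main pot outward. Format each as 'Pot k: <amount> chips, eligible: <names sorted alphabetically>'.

Pot 1: 280 chips, eligible: A, B, C, D
Pot 2: 51 chips, eligible: A, C, D
Pot 3: 104 chips, eligible: A, D

Derivation:
Contributions (after 54 returned to D): A=139, B=70, C=87, D=139
Pot levels (distinct totals of non-folded players): 70, 87, 139
Layer 1-70: 70 each from A, B, C, D = 70*4 = 280 chips; eligible A, B, C, D
Layer 71-87: 17 each from A, C, D = 17*3 = 51 chips; eligible A, C, D
Layer 88-139: 52 each from A, D = 52*2 = 104 chips; eligible A, D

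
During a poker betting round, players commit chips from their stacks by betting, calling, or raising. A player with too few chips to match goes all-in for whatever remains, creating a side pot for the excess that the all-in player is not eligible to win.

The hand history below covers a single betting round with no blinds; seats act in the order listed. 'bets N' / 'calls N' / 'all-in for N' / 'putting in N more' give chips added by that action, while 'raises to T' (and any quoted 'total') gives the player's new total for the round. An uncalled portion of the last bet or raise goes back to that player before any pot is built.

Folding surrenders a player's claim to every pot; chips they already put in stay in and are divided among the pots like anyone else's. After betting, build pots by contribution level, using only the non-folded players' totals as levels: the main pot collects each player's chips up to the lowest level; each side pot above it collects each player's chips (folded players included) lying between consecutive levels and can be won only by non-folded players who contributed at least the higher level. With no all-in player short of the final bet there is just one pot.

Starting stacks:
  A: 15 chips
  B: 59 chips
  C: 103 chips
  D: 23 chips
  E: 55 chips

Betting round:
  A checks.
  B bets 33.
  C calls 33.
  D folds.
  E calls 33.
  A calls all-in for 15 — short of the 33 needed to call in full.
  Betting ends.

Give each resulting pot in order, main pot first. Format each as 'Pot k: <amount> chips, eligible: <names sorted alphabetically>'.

Pot 1: 60 chips, eligible: A, B, C, E
Pot 2: 54 chips, eligible: B, C, E

Derivation:
Contributions: A=15, B=33, C=33, E=33
Folded: D
Pot levels (distinct totals of non-folded players): 15, 33
Layer 1-15: 15 each from A, B, C, E = 15*4 = 60 chips; eligible A, B, C, E
Layer 16-33: 18 each from B, C, E = 18*3 = 54 chips; eligible B, C, E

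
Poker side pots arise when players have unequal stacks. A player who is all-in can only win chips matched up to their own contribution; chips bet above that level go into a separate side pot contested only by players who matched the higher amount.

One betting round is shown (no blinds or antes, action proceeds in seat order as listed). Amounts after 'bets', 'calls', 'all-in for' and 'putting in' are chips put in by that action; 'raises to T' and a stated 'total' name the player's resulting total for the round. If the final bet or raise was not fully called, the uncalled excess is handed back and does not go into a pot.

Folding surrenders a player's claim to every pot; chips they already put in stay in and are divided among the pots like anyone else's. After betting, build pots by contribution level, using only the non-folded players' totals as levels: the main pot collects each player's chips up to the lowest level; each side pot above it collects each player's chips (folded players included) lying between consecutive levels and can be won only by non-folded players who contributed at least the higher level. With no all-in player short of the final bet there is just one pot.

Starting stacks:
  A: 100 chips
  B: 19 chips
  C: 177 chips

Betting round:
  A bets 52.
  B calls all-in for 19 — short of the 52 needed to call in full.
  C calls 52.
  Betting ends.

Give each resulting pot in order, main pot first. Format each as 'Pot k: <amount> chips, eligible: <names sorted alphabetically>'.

Pot 1: 57 chips, eligible: A, B, C
Pot 2: 66 chips, eligible: A, C

Derivation:
Contributions: A=52, B=19, C=52
Pot levels (distinct totals of non-folded players): 19, 52
Layer 1-19: 19 each from A, B, C = 19*3 = 57 chips; eligible A, B, C
Layer 20-52: 33 each from A, C = 33*2 = 66 chips; eligible A, C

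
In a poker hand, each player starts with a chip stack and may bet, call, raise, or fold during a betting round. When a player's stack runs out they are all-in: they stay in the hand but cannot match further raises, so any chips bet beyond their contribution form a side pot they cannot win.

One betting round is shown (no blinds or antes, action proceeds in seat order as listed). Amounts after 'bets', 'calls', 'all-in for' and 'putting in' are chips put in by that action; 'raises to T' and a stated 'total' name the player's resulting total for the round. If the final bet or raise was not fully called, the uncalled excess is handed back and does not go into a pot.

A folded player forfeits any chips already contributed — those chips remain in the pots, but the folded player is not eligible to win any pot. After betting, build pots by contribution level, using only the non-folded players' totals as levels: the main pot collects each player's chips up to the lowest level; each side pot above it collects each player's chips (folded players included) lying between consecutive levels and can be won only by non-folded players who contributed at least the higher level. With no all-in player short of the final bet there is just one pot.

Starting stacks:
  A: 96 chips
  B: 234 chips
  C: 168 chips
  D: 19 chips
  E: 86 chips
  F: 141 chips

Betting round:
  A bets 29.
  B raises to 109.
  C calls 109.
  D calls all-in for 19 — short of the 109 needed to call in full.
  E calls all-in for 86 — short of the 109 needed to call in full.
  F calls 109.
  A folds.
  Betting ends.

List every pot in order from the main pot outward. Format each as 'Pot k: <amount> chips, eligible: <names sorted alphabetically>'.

Pot 1: 114 chips, eligible: B, C, D, E, F
Pot 2: 278 chips, eligible: B, C, E, F
Pot 3: 69 chips, eligible: B, C, F

Derivation:
Contributions: A=29, B=109, C=109, D=19, E=86, F=109
Folded: A
Pot levels (distinct totals of non-folded players): 19, 86, 109
Layer 1-19: 19 each from A, B, C, D, E, F = 19*6 = 114 chips; eligible B, C, D, E, F
Layer 20-86: A 10 + B 67 + C 67 + E 67 + F 67 = 278 chips; eligible B, C, E, F
Layer 87-109: 23 each from B, C, F = 23*3 = 69 chips; eligible B, C, F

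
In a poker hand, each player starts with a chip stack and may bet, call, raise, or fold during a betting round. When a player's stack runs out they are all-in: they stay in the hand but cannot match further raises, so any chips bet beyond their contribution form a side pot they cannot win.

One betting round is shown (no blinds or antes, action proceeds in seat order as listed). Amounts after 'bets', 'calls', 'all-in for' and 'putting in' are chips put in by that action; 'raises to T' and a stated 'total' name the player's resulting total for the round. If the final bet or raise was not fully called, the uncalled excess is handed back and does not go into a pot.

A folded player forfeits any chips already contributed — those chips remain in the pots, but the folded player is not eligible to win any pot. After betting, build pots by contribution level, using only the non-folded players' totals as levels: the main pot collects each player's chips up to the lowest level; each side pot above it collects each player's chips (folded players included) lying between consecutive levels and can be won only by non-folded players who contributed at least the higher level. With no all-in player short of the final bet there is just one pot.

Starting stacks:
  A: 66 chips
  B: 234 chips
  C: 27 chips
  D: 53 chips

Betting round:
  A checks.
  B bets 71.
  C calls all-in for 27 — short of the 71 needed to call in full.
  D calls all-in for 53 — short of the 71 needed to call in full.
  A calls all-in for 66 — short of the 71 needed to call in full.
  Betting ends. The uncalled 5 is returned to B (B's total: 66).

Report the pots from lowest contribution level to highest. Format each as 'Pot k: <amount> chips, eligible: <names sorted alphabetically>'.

Pot 1: 108 chips, eligible: A, B, C, D
Pot 2: 78 chips, eligible: A, B, D
Pot 3: 26 chips, eligible: A, B

Derivation:
Contributions (after 5 returned to B): A=66, B=66, C=27, D=53
Pot levels (distinct totals of non-folded players): 27, 53, 66
Layer 1-27: 27 each from A, B, C, D = 27*4 = 108 chips; eligible A, B, C, D
Layer 28-53: 26 each from A, B, D = 26*3 = 78 chips; eligible A, B, D
Layer 54-66: 13 each from A, B = 13*2 = 26 chips; eligible A, B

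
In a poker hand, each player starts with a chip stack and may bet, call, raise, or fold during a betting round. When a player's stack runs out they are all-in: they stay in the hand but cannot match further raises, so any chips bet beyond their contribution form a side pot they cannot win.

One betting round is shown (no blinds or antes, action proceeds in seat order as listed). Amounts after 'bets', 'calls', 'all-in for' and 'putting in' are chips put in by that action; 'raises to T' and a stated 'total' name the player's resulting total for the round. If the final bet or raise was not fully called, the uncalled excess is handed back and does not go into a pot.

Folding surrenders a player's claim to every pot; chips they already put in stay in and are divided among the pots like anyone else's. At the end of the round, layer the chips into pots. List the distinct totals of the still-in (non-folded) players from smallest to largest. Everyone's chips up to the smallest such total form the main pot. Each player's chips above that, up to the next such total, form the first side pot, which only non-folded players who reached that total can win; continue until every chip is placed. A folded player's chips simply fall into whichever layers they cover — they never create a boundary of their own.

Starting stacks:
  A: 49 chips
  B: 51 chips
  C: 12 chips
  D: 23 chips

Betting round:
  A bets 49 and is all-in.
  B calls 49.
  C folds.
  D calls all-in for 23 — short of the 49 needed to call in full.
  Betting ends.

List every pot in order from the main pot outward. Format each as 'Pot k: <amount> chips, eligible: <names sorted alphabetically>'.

Contributions: A=49, B=49, D=23
Folded: C
Pot levels (distinct totals of non-folded players): 23, 49
Layer 1-23: 23 each from A, B, D = 23*3 = 69 chips; eligible A, B, D
Layer 24-49: 26 each from A, B = 26*2 = 52 chips; eligible A, B

Pot 1: 69 chips, eligible: A, B, D
Pot 2: 52 chips, eligible: A, B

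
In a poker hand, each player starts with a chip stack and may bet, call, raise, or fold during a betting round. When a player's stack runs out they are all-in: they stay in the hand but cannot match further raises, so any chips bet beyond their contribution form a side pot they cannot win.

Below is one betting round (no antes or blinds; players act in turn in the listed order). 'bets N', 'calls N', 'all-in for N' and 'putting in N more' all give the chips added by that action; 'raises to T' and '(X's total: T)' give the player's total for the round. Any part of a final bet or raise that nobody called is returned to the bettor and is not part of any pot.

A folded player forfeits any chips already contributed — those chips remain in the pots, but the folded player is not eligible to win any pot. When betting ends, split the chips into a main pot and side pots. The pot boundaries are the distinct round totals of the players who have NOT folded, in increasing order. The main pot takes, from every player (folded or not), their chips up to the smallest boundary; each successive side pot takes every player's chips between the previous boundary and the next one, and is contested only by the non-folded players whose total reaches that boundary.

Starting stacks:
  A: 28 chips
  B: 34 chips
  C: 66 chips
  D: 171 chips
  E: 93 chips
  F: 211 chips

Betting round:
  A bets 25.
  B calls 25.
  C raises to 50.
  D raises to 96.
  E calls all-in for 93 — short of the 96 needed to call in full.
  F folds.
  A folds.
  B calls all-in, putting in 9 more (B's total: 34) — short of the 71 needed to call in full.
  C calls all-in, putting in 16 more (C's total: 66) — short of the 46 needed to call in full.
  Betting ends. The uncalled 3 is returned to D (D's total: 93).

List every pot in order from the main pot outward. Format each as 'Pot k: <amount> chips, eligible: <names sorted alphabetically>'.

Pot 1: 161 chips, eligible: B, C, D, E
Pot 2: 96 chips, eligible: C, D, E
Pot 3: 54 chips, eligible: D, E

Derivation:
Contributions (after 3 returned to D): A=25, B=34, C=66, D=93, E=93
Folded: A, F
Pot levels (distinct totals of non-folded players): 34, 66, 93
Layer 1-34: A 25 + B 34 + C 34 + D 34 + E 34 = 161 chips; eligible B, C, D, E
Layer 35-66: 32 each from C, D, E = 32*3 = 96 chips; eligible C, D, E
Layer 67-93: 27 each from D, E = 27*2 = 54 chips; eligible D, E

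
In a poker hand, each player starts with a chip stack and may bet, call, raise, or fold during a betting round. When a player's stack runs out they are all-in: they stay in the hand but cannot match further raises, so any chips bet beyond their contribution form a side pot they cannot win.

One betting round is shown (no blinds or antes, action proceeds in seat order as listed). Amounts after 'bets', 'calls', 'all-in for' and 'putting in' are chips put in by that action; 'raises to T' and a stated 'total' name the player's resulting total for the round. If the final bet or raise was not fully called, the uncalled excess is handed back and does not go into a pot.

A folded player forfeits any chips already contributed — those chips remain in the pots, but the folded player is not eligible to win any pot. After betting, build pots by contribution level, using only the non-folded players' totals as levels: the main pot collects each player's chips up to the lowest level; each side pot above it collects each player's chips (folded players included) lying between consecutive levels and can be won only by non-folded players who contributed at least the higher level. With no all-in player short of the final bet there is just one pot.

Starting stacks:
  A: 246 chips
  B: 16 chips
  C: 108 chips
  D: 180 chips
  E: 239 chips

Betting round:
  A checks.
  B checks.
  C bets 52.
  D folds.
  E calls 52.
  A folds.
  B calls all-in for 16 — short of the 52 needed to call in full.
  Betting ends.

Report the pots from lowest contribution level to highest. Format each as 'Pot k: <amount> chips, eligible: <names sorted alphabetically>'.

Contributions: B=16, C=52, E=52
Folded: A, D
Pot levels (distinct totals of non-folded players): 16, 52
Layer 1-16: 16 each from B, C, E = 16*3 = 48 chips; eligible B, C, E
Layer 17-52: 36 each from C, E = 36*2 = 72 chips; eligible C, E

Pot 1: 48 chips, eligible: B, C, E
Pot 2: 72 chips, eligible: C, E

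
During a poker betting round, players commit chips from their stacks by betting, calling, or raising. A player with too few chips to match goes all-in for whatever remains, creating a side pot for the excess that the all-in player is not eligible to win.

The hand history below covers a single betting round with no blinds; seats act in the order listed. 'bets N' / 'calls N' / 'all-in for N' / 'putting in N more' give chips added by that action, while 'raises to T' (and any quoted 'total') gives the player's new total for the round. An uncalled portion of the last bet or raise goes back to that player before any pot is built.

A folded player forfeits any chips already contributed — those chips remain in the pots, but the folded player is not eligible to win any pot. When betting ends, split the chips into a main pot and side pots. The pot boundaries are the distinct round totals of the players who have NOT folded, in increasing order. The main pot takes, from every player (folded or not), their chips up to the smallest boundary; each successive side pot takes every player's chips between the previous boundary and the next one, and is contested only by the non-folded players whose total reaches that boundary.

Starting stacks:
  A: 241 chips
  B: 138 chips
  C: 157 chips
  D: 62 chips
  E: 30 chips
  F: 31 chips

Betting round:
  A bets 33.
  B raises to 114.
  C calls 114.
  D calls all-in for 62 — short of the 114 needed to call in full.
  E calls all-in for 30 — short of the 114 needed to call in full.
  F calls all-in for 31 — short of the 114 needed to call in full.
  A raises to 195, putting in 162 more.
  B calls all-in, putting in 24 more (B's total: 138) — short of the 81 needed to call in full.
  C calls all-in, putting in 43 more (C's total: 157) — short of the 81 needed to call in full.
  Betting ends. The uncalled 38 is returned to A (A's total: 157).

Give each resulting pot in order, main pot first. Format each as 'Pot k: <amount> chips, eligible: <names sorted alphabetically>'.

Pot 1: 180 chips, eligible: A, B, C, D, E, F
Pot 2: 5 chips, eligible: A, B, C, D, F
Pot 3: 124 chips, eligible: A, B, C, D
Pot 4: 228 chips, eligible: A, B, C
Pot 5: 38 chips, eligible: A, C

Derivation:
Contributions (after 38 returned to A): A=157, B=138, C=157, D=62, E=30, F=31
Pot levels (distinct totals of non-folded players): 30, 31, 62, 138, 157
Layer 1-30: 30 each from A, B, C, D, E, F = 30*6 = 180 chips; eligible A, B, C, D, E, F
Layer 31-31: 1 each from A, B, C, D, F = 1*5 = 5 chips; eligible A, B, C, D, F
Layer 32-62: 31 each from A, B, C, D = 31*4 = 124 chips; eligible A, B, C, D
Layer 63-138: 76 each from A, B, C = 76*3 = 228 chips; eligible A, B, C
Layer 139-157: 19 each from A, C = 19*2 = 38 chips; eligible A, C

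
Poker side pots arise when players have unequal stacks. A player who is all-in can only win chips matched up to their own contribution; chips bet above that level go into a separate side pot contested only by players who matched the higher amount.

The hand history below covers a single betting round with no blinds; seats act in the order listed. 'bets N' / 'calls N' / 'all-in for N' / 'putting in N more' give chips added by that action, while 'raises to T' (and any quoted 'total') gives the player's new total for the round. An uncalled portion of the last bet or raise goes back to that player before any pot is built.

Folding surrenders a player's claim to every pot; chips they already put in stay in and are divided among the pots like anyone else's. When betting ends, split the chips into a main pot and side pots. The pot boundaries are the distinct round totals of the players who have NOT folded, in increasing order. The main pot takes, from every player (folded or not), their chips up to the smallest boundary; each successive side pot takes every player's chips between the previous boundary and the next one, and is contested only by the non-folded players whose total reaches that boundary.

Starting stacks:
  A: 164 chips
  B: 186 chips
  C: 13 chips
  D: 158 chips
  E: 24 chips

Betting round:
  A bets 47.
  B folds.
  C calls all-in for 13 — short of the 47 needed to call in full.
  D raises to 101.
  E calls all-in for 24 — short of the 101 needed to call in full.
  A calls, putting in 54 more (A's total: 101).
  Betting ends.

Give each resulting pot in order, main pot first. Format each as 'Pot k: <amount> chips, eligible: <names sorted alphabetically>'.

Pot 1: 52 chips, eligible: A, C, D, E
Pot 2: 33 chips, eligible: A, D, E
Pot 3: 154 chips, eligible: A, D

Derivation:
Contributions: A=101, C=13, D=101, E=24
Folded: B
Pot levels (distinct totals of non-folded players): 13, 24, 101
Layer 1-13: 13 each from A, C, D, E = 13*4 = 52 chips; eligible A, C, D, E
Layer 14-24: 11 each from A, D, E = 11*3 = 33 chips; eligible A, D, E
Layer 25-101: 77 each from A, D = 77*2 = 154 chips; eligible A, D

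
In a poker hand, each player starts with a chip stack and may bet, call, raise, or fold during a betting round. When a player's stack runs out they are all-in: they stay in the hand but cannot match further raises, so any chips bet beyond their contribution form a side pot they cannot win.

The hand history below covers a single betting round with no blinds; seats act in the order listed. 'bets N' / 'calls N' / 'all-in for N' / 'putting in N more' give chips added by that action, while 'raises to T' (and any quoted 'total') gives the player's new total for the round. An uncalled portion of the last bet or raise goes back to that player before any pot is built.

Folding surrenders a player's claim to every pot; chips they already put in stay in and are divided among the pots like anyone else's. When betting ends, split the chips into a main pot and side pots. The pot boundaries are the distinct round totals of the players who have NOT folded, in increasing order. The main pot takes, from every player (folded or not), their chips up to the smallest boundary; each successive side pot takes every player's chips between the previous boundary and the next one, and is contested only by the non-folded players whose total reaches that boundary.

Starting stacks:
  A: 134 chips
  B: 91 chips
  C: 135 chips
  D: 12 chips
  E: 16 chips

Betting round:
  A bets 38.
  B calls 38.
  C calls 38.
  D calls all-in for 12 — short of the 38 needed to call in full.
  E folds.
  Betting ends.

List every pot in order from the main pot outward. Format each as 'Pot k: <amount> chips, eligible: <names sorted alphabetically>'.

Contributions: A=38, B=38, C=38, D=12
Folded: E
Pot levels (distinct totals of non-folded players): 12, 38
Layer 1-12: 12 each from A, B, C, D = 12*4 = 48 chips; eligible A, B, C, D
Layer 13-38: 26 each from A, B, C = 26*3 = 78 chips; eligible A, B, C

Pot 1: 48 chips, eligible: A, B, C, D
Pot 2: 78 chips, eligible: A, B, C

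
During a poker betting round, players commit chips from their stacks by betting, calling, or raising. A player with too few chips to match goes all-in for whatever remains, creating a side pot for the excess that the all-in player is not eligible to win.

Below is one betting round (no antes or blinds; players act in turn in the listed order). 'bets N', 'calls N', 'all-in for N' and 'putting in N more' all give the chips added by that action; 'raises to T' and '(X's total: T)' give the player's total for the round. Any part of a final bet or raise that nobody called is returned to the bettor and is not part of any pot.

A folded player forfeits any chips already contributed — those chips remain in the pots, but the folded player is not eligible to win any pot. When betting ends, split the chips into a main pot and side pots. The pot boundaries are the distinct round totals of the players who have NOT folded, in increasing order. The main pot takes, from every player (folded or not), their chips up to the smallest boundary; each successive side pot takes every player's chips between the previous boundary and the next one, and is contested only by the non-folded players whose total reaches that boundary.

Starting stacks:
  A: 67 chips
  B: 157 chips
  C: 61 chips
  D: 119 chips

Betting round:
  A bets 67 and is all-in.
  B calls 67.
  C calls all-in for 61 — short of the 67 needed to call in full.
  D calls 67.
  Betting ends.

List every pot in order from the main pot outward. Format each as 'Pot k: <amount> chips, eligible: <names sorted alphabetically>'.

Pot 1: 244 chips, eligible: A, B, C, D
Pot 2: 18 chips, eligible: A, B, D

Derivation:
Contributions: A=67, B=67, C=61, D=67
Pot levels (distinct totals of non-folded players): 61, 67
Layer 1-61: 61 each from A, B, C, D = 61*4 = 244 chips; eligible A, B, C, D
Layer 62-67: 6 each from A, B, D = 6*3 = 18 chips; eligible A, B, D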